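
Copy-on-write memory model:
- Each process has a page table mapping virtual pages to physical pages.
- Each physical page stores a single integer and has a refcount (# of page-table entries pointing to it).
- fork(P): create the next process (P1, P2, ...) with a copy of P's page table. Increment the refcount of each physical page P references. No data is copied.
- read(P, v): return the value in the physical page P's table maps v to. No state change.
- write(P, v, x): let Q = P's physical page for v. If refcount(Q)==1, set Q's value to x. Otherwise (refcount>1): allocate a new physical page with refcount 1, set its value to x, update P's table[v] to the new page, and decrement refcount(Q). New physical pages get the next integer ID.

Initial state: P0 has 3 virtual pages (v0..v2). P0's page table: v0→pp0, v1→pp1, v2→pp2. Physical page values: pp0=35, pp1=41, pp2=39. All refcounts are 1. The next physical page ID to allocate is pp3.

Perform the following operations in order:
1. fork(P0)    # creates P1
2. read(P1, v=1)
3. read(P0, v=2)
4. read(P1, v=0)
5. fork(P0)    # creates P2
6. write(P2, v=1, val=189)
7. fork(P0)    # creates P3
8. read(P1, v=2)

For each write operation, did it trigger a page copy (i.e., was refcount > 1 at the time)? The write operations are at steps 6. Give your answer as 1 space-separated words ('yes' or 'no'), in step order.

Op 1: fork(P0) -> P1. 3 ppages; refcounts: pp0:2 pp1:2 pp2:2
Op 2: read(P1, v1) -> 41. No state change.
Op 3: read(P0, v2) -> 39. No state change.
Op 4: read(P1, v0) -> 35. No state change.
Op 5: fork(P0) -> P2. 3 ppages; refcounts: pp0:3 pp1:3 pp2:3
Op 6: write(P2, v1, 189). refcount(pp1)=3>1 -> COPY to pp3. 4 ppages; refcounts: pp0:3 pp1:2 pp2:3 pp3:1
Op 7: fork(P0) -> P3. 4 ppages; refcounts: pp0:4 pp1:3 pp2:4 pp3:1
Op 8: read(P1, v2) -> 39. No state change.

yes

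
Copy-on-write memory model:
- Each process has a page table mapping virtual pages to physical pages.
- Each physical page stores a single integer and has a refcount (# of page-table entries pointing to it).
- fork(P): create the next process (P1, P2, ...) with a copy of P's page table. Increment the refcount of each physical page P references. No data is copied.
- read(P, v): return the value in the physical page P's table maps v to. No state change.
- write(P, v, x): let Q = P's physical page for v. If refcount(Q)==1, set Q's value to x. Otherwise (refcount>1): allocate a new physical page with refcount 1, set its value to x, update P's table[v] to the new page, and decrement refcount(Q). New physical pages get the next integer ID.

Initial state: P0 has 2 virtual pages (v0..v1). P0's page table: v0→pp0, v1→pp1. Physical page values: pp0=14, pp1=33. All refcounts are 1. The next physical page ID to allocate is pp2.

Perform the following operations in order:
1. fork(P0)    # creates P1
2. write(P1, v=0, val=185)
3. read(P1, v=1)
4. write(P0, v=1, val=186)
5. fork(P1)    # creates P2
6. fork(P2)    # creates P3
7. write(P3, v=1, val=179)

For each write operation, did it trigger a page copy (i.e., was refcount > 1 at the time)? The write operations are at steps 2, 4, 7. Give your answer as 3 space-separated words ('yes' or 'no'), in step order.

Op 1: fork(P0) -> P1. 2 ppages; refcounts: pp0:2 pp1:2
Op 2: write(P1, v0, 185). refcount(pp0)=2>1 -> COPY to pp2. 3 ppages; refcounts: pp0:1 pp1:2 pp2:1
Op 3: read(P1, v1) -> 33. No state change.
Op 4: write(P0, v1, 186). refcount(pp1)=2>1 -> COPY to pp3. 4 ppages; refcounts: pp0:1 pp1:1 pp2:1 pp3:1
Op 5: fork(P1) -> P2. 4 ppages; refcounts: pp0:1 pp1:2 pp2:2 pp3:1
Op 6: fork(P2) -> P3. 4 ppages; refcounts: pp0:1 pp1:3 pp2:3 pp3:1
Op 7: write(P3, v1, 179). refcount(pp1)=3>1 -> COPY to pp4. 5 ppages; refcounts: pp0:1 pp1:2 pp2:3 pp3:1 pp4:1

yes yes yes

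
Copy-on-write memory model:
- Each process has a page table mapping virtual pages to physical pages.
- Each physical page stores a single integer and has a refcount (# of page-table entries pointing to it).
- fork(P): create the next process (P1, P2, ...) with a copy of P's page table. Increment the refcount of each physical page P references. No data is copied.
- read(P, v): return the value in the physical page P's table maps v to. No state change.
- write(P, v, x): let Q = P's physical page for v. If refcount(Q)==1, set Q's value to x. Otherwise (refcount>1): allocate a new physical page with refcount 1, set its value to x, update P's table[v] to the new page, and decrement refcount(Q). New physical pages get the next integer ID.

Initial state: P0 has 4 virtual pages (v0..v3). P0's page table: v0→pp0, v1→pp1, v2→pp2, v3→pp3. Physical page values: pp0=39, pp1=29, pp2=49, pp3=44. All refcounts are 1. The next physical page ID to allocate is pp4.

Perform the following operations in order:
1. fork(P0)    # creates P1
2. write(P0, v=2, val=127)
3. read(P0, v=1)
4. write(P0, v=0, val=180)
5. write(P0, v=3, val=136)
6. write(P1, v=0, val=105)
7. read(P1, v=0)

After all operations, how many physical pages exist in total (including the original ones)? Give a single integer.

Op 1: fork(P0) -> P1. 4 ppages; refcounts: pp0:2 pp1:2 pp2:2 pp3:2
Op 2: write(P0, v2, 127). refcount(pp2)=2>1 -> COPY to pp4. 5 ppages; refcounts: pp0:2 pp1:2 pp2:1 pp3:2 pp4:1
Op 3: read(P0, v1) -> 29. No state change.
Op 4: write(P0, v0, 180). refcount(pp0)=2>1 -> COPY to pp5. 6 ppages; refcounts: pp0:1 pp1:2 pp2:1 pp3:2 pp4:1 pp5:1
Op 5: write(P0, v3, 136). refcount(pp3)=2>1 -> COPY to pp6. 7 ppages; refcounts: pp0:1 pp1:2 pp2:1 pp3:1 pp4:1 pp5:1 pp6:1
Op 6: write(P1, v0, 105). refcount(pp0)=1 -> write in place. 7 ppages; refcounts: pp0:1 pp1:2 pp2:1 pp3:1 pp4:1 pp5:1 pp6:1
Op 7: read(P1, v0) -> 105. No state change.

Answer: 7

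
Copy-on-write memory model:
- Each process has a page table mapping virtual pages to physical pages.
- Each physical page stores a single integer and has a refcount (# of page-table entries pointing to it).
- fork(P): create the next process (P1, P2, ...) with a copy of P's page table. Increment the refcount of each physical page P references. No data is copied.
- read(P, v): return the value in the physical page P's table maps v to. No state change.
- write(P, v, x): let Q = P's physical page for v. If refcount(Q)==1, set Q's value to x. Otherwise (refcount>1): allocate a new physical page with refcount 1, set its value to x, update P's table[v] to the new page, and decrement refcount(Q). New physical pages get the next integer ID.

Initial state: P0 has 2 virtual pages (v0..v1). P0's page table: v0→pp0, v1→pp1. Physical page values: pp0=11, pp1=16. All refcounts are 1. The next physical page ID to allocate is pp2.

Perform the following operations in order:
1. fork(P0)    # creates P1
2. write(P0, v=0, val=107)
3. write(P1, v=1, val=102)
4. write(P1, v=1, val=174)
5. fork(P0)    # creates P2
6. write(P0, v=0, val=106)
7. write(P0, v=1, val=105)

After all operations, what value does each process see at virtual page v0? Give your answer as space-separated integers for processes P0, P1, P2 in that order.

Op 1: fork(P0) -> P1. 2 ppages; refcounts: pp0:2 pp1:2
Op 2: write(P0, v0, 107). refcount(pp0)=2>1 -> COPY to pp2. 3 ppages; refcounts: pp0:1 pp1:2 pp2:1
Op 3: write(P1, v1, 102). refcount(pp1)=2>1 -> COPY to pp3. 4 ppages; refcounts: pp0:1 pp1:1 pp2:1 pp3:1
Op 4: write(P1, v1, 174). refcount(pp3)=1 -> write in place. 4 ppages; refcounts: pp0:1 pp1:1 pp2:1 pp3:1
Op 5: fork(P0) -> P2. 4 ppages; refcounts: pp0:1 pp1:2 pp2:2 pp3:1
Op 6: write(P0, v0, 106). refcount(pp2)=2>1 -> COPY to pp4. 5 ppages; refcounts: pp0:1 pp1:2 pp2:1 pp3:1 pp4:1
Op 7: write(P0, v1, 105). refcount(pp1)=2>1 -> COPY to pp5. 6 ppages; refcounts: pp0:1 pp1:1 pp2:1 pp3:1 pp4:1 pp5:1
P0: v0 -> pp4 = 106
P1: v0 -> pp0 = 11
P2: v0 -> pp2 = 107

Answer: 106 11 107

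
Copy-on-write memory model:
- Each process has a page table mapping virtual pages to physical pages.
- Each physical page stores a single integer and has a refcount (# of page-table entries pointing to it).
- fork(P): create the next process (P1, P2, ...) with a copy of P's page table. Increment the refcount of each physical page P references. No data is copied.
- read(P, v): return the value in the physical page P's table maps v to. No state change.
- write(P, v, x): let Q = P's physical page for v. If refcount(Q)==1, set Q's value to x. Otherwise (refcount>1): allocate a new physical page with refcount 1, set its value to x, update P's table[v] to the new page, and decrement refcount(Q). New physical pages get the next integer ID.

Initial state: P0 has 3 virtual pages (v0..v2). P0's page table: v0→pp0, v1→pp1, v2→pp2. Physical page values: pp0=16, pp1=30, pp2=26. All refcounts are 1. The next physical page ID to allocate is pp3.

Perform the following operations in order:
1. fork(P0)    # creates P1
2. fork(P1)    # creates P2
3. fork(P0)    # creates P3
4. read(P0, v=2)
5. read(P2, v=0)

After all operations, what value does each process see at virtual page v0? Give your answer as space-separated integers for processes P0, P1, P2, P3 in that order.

Answer: 16 16 16 16

Derivation:
Op 1: fork(P0) -> P1. 3 ppages; refcounts: pp0:2 pp1:2 pp2:2
Op 2: fork(P1) -> P2. 3 ppages; refcounts: pp0:3 pp1:3 pp2:3
Op 3: fork(P0) -> P3. 3 ppages; refcounts: pp0:4 pp1:4 pp2:4
Op 4: read(P0, v2) -> 26. No state change.
Op 5: read(P2, v0) -> 16. No state change.
P0: v0 -> pp0 = 16
P1: v0 -> pp0 = 16
P2: v0 -> pp0 = 16
P3: v0 -> pp0 = 16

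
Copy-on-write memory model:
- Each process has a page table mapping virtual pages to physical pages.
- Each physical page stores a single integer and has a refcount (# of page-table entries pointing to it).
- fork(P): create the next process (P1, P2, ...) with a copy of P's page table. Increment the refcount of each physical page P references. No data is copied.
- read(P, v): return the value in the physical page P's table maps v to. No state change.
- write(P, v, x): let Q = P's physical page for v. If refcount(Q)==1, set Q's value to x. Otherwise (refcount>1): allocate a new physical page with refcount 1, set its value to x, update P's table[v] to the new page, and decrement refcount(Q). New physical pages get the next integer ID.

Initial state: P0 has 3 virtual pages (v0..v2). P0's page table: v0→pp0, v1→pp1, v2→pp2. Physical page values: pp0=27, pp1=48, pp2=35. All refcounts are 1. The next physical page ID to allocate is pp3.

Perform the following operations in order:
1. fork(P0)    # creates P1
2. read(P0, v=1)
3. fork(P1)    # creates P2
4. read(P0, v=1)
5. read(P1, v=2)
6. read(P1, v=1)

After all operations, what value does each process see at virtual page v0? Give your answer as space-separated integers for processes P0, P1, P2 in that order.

Op 1: fork(P0) -> P1. 3 ppages; refcounts: pp0:2 pp1:2 pp2:2
Op 2: read(P0, v1) -> 48. No state change.
Op 3: fork(P1) -> P2. 3 ppages; refcounts: pp0:3 pp1:3 pp2:3
Op 4: read(P0, v1) -> 48. No state change.
Op 5: read(P1, v2) -> 35. No state change.
Op 6: read(P1, v1) -> 48. No state change.
P0: v0 -> pp0 = 27
P1: v0 -> pp0 = 27
P2: v0 -> pp0 = 27

Answer: 27 27 27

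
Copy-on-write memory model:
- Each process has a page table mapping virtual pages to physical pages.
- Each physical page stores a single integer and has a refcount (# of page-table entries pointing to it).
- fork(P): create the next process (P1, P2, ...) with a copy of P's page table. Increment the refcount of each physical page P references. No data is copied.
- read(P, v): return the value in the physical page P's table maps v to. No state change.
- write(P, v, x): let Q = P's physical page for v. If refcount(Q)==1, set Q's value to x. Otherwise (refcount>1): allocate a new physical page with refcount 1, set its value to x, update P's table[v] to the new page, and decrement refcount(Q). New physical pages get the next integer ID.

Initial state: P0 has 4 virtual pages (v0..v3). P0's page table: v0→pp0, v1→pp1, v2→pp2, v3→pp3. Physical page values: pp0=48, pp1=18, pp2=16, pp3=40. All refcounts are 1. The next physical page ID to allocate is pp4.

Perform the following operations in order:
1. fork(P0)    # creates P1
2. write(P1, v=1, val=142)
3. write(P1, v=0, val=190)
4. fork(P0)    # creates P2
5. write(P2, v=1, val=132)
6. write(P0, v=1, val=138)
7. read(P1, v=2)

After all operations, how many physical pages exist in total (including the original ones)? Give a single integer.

Op 1: fork(P0) -> P1. 4 ppages; refcounts: pp0:2 pp1:2 pp2:2 pp3:2
Op 2: write(P1, v1, 142). refcount(pp1)=2>1 -> COPY to pp4. 5 ppages; refcounts: pp0:2 pp1:1 pp2:2 pp3:2 pp4:1
Op 3: write(P1, v0, 190). refcount(pp0)=2>1 -> COPY to pp5. 6 ppages; refcounts: pp0:1 pp1:1 pp2:2 pp3:2 pp4:1 pp5:1
Op 4: fork(P0) -> P2. 6 ppages; refcounts: pp0:2 pp1:2 pp2:3 pp3:3 pp4:1 pp5:1
Op 5: write(P2, v1, 132). refcount(pp1)=2>1 -> COPY to pp6. 7 ppages; refcounts: pp0:2 pp1:1 pp2:3 pp3:3 pp4:1 pp5:1 pp6:1
Op 6: write(P0, v1, 138). refcount(pp1)=1 -> write in place. 7 ppages; refcounts: pp0:2 pp1:1 pp2:3 pp3:3 pp4:1 pp5:1 pp6:1
Op 7: read(P1, v2) -> 16. No state change.

Answer: 7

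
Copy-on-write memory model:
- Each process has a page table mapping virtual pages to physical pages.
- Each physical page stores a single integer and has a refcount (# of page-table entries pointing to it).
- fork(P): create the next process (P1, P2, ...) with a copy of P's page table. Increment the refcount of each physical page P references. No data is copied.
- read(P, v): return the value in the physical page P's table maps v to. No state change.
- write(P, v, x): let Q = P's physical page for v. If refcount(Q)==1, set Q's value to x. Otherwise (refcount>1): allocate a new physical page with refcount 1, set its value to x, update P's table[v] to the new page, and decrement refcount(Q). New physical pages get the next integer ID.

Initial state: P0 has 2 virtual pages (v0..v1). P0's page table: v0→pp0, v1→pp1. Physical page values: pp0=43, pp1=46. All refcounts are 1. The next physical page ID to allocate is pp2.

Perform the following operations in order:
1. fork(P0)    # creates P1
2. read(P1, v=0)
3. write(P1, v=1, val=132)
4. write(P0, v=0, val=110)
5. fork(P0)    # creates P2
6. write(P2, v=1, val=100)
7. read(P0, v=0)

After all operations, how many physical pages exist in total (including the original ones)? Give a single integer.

Answer: 5

Derivation:
Op 1: fork(P0) -> P1. 2 ppages; refcounts: pp0:2 pp1:2
Op 2: read(P1, v0) -> 43. No state change.
Op 3: write(P1, v1, 132). refcount(pp1)=2>1 -> COPY to pp2. 3 ppages; refcounts: pp0:2 pp1:1 pp2:1
Op 4: write(P0, v0, 110). refcount(pp0)=2>1 -> COPY to pp3. 4 ppages; refcounts: pp0:1 pp1:1 pp2:1 pp3:1
Op 5: fork(P0) -> P2. 4 ppages; refcounts: pp0:1 pp1:2 pp2:1 pp3:2
Op 6: write(P2, v1, 100). refcount(pp1)=2>1 -> COPY to pp4. 5 ppages; refcounts: pp0:1 pp1:1 pp2:1 pp3:2 pp4:1
Op 7: read(P0, v0) -> 110. No state change.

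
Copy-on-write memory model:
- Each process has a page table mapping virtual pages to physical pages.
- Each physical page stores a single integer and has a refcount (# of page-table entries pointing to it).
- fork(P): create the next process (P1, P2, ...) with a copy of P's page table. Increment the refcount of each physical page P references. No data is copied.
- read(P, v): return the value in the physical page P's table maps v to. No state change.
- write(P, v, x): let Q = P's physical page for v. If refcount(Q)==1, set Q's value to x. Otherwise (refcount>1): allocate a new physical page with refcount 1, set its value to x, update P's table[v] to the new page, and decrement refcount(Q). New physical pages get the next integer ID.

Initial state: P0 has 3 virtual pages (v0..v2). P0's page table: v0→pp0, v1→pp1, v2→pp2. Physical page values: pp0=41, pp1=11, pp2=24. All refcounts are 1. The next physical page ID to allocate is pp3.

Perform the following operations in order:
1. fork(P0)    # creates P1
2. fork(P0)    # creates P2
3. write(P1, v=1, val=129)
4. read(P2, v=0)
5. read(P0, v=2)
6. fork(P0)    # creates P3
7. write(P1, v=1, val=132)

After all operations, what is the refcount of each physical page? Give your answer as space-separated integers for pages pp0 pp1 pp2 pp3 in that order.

Answer: 4 3 4 1

Derivation:
Op 1: fork(P0) -> P1. 3 ppages; refcounts: pp0:2 pp1:2 pp2:2
Op 2: fork(P0) -> P2. 3 ppages; refcounts: pp0:3 pp1:3 pp2:3
Op 3: write(P1, v1, 129). refcount(pp1)=3>1 -> COPY to pp3. 4 ppages; refcounts: pp0:3 pp1:2 pp2:3 pp3:1
Op 4: read(P2, v0) -> 41. No state change.
Op 5: read(P0, v2) -> 24. No state change.
Op 6: fork(P0) -> P3. 4 ppages; refcounts: pp0:4 pp1:3 pp2:4 pp3:1
Op 7: write(P1, v1, 132). refcount(pp3)=1 -> write in place. 4 ppages; refcounts: pp0:4 pp1:3 pp2:4 pp3:1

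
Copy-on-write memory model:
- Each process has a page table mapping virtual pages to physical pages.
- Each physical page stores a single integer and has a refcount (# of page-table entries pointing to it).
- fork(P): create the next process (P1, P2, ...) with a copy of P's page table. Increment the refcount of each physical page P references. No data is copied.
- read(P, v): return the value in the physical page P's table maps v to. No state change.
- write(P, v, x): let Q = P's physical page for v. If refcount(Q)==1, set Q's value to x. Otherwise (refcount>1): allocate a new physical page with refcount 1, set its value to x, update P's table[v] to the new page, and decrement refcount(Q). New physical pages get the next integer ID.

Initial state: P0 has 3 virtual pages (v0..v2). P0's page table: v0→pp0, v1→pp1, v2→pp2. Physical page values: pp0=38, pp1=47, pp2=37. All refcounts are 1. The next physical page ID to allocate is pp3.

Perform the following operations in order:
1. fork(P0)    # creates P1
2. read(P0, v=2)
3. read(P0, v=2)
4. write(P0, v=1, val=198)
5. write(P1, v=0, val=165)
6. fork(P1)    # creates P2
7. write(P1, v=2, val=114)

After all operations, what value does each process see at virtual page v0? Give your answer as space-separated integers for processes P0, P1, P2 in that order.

Op 1: fork(P0) -> P1. 3 ppages; refcounts: pp0:2 pp1:2 pp2:2
Op 2: read(P0, v2) -> 37. No state change.
Op 3: read(P0, v2) -> 37. No state change.
Op 4: write(P0, v1, 198). refcount(pp1)=2>1 -> COPY to pp3. 4 ppages; refcounts: pp0:2 pp1:1 pp2:2 pp3:1
Op 5: write(P1, v0, 165). refcount(pp0)=2>1 -> COPY to pp4. 5 ppages; refcounts: pp0:1 pp1:1 pp2:2 pp3:1 pp4:1
Op 6: fork(P1) -> P2. 5 ppages; refcounts: pp0:1 pp1:2 pp2:3 pp3:1 pp4:2
Op 7: write(P1, v2, 114). refcount(pp2)=3>1 -> COPY to pp5. 6 ppages; refcounts: pp0:1 pp1:2 pp2:2 pp3:1 pp4:2 pp5:1
P0: v0 -> pp0 = 38
P1: v0 -> pp4 = 165
P2: v0 -> pp4 = 165

Answer: 38 165 165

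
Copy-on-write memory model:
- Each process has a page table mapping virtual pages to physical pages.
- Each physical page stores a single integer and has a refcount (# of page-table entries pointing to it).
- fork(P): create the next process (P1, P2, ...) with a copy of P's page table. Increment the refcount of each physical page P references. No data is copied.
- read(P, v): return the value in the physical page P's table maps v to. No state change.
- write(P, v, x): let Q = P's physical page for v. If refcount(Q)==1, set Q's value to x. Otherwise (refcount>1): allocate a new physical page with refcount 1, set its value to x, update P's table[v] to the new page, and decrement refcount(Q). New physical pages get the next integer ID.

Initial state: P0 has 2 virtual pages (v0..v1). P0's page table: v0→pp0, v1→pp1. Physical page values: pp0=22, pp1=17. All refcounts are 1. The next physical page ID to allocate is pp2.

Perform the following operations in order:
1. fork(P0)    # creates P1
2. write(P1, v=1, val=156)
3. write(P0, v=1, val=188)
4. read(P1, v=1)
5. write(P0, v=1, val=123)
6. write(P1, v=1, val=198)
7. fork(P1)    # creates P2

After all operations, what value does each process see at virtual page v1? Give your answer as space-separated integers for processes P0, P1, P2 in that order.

Answer: 123 198 198

Derivation:
Op 1: fork(P0) -> P1. 2 ppages; refcounts: pp0:2 pp1:2
Op 2: write(P1, v1, 156). refcount(pp1)=2>1 -> COPY to pp2. 3 ppages; refcounts: pp0:2 pp1:1 pp2:1
Op 3: write(P0, v1, 188). refcount(pp1)=1 -> write in place. 3 ppages; refcounts: pp0:2 pp1:1 pp2:1
Op 4: read(P1, v1) -> 156. No state change.
Op 5: write(P0, v1, 123). refcount(pp1)=1 -> write in place. 3 ppages; refcounts: pp0:2 pp1:1 pp2:1
Op 6: write(P1, v1, 198). refcount(pp2)=1 -> write in place. 3 ppages; refcounts: pp0:2 pp1:1 pp2:1
Op 7: fork(P1) -> P2. 3 ppages; refcounts: pp0:3 pp1:1 pp2:2
P0: v1 -> pp1 = 123
P1: v1 -> pp2 = 198
P2: v1 -> pp2 = 198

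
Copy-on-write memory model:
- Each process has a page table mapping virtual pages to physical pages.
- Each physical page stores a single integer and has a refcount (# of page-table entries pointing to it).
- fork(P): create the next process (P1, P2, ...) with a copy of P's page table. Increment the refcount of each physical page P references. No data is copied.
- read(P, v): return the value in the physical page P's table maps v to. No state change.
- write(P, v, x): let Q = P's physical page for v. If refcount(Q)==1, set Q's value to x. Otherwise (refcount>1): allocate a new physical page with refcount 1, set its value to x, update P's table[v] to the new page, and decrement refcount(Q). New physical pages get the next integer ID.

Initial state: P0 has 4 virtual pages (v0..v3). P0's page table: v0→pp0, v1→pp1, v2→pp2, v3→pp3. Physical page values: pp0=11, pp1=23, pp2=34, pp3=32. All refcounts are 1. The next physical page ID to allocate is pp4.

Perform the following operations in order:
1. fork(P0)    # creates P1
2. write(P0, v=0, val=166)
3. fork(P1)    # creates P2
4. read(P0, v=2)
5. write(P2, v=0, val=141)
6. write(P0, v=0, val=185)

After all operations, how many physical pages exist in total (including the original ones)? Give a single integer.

Answer: 6

Derivation:
Op 1: fork(P0) -> P1. 4 ppages; refcounts: pp0:2 pp1:2 pp2:2 pp3:2
Op 2: write(P0, v0, 166). refcount(pp0)=2>1 -> COPY to pp4. 5 ppages; refcounts: pp0:1 pp1:2 pp2:2 pp3:2 pp4:1
Op 3: fork(P1) -> P2. 5 ppages; refcounts: pp0:2 pp1:3 pp2:3 pp3:3 pp4:1
Op 4: read(P0, v2) -> 34. No state change.
Op 5: write(P2, v0, 141). refcount(pp0)=2>1 -> COPY to pp5. 6 ppages; refcounts: pp0:1 pp1:3 pp2:3 pp3:3 pp4:1 pp5:1
Op 6: write(P0, v0, 185). refcount(pp4)=1 -> write in place. 6 ppages; refcounts: pp0:1 pp1:3 pp2:3 pp3:3 pp4:1 pp5:1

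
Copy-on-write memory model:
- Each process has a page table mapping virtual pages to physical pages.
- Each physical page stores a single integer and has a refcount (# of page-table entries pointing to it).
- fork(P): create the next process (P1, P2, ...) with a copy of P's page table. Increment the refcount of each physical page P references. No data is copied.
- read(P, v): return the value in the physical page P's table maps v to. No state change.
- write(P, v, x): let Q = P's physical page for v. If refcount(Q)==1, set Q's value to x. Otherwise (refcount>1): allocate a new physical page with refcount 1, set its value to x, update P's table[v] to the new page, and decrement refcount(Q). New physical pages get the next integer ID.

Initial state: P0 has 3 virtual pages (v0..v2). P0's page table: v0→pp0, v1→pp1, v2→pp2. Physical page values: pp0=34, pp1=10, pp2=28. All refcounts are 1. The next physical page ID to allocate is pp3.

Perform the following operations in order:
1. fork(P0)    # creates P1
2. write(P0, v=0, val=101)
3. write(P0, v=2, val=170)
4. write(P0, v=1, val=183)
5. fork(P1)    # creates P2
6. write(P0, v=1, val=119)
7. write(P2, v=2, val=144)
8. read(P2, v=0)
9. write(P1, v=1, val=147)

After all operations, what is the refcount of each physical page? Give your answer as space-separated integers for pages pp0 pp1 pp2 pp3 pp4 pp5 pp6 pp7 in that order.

Op 1: fork(P0) -> P1. 3 ppages; refcounts: pp0:2 pp1:2 pp2:2
Op 2: write(P0, v0, 101). refcount(pp0)=2>1 -> COPY to pp3. 4 ppages; refcounts: pp0:1 pp1:2 pp2:2 pp3:1
Op 3: write(P0, v2, 170). refcount(pp2)=2>1 -> COPY to pp4. 5 ppages; refcounts: pp0:1 pp1:2 pp2:1 pp3:1 pp4:1
Op 4: write(P0, v1, 183). refcount(pp1)=2>1 -> COPY to pp5. 6 ppages; refcounts: pp0:1 pp1:1 pp2:1 pp3:1 pp4:1 pp5:1
Op 5: fork(P1) -> P2. 6 ppages; refcounts: pp0:2 pp1:2 pp2:2 pp3:1 pp4:1 pp5:1
Op 6: write(P0, v1, 119). refcount(pp5)=1 -> write in place. 6 ppages; refcounts: pp0:2 pp1:2 pp2:2 pp3:1 pp4:1 pp5:1
Op 7: write(P2, v2, 144). refcount(pp2)=2>1 -> COPY to pp6. 7 ppages; refcounts: pp0:2 pp1:2 pp2:1 pp3:1 pp4:1 pp5:1 pp6:1
Op 8: read(P2, v0) -> 34. No state change.
Op 9: write(P1, v1, 147). refcount(pp1)=2>1 -> COPY to pp7. 8 ppages; refcounts: pp0:2 pp1:1 pp2:1 pp3:1 pp4:1 pp5:1 pp6:1 pp7:1

Answer: 2 1 1 1 1 1 1 1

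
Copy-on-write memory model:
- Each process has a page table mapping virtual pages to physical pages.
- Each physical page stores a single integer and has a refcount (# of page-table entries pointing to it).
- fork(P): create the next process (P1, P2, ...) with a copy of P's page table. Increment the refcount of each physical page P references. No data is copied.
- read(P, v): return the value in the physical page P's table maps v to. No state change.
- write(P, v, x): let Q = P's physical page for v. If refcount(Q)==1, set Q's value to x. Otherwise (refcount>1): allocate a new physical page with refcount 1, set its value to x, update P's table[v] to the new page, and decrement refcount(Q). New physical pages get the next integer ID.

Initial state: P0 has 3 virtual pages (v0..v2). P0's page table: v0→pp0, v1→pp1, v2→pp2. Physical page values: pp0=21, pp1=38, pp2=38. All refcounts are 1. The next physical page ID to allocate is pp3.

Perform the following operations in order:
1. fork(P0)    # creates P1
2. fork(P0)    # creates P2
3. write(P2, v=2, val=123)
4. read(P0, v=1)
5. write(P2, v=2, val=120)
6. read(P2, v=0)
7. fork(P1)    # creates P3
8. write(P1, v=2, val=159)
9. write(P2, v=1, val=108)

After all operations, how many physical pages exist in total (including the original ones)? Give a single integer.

Op 1: fork(P0) -> P1. 3 ppages; refcounts: pp0:2 pp1:2 pp2:2
Op 2: fork(P0) -> P2. 3 ppages; refcounts: pp0:3 pp1:3 pp2:3
Op 3: write(P2, v2, 123). refcount(pp2)=3>1 -> COPY to pp3. 4 ppages; refcounts: pp0:3 pp1:3 pp2:2 pp3:1
Op 4: read(P0, v1) -> 38. No state change.
Op 5: write(P2, v2, 120). refcount(pp3)=1 -> write in place. 4 ppages; refcounts: pp0:3 pp1:3 pp2:2 pp3:1
Op 6: read(P2, v0) -> 21. No state change.
Op 7: fork(P1) -> P3. 4 ppages; refcounts: pp0:4 pp1:4 pp2:3 pp3:1
Op 8: write(P1, v2, 159). refcount(pp2)=3>1 -> COPY to pp4. 5 ppages; refcounts: pp0:4 pp1:4 pp2:2 pp3:1 pp4:1
Op 9: write(P2, v1, 108). refcount(pp1)=4>1 -> COPY to pp5. 6 ppages; refcounts: pp0:4 pp1:3 pp2:2 pp3:1 pp4:1 pp5:1

Answer: 6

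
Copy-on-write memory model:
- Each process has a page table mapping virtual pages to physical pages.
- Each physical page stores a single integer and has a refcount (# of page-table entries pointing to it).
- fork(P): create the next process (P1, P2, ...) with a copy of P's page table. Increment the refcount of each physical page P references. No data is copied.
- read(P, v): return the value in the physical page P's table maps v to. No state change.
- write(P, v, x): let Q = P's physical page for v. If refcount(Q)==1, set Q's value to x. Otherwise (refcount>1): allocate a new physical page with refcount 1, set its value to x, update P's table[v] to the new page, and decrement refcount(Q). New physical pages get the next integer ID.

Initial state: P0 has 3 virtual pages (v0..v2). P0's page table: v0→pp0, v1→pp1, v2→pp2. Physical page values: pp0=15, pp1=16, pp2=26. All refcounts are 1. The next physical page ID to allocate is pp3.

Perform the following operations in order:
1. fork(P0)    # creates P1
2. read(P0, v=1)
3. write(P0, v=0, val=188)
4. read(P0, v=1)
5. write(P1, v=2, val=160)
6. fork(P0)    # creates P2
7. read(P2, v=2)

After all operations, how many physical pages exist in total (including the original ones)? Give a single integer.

Answer: 5

Derivation:
Op 1: fork(P0) -> P1. 3 ppages; refcounts: pp0:2 pp1:2 pp2:2
Op 2: read(P0, v1) -> 16. No state change.
Op 3: write(P0, v0, 188). refcount(pp0)=2>1 -> COPY to pp3. 4 ppages; refcounts: pp0:1 pp1:2 pp2:2 pp3:1
Op 4: read(P0, v1) -> 16. No state change.
Op 5: write(P1, v2, 160). refcount(pp2)=2>1 -> COPY to pp4. 5 ppages; refcounts: pp0:1 pp1:2 pp2:1 pp3:1 pp4:1
Op 6: fork(P0) -> P2. 5 ppages; refcounts: pp0:1 pp1:3 pp2:2 pp3:2 pp4:1
Op 7: read(P2, v2) -> 26. No state change.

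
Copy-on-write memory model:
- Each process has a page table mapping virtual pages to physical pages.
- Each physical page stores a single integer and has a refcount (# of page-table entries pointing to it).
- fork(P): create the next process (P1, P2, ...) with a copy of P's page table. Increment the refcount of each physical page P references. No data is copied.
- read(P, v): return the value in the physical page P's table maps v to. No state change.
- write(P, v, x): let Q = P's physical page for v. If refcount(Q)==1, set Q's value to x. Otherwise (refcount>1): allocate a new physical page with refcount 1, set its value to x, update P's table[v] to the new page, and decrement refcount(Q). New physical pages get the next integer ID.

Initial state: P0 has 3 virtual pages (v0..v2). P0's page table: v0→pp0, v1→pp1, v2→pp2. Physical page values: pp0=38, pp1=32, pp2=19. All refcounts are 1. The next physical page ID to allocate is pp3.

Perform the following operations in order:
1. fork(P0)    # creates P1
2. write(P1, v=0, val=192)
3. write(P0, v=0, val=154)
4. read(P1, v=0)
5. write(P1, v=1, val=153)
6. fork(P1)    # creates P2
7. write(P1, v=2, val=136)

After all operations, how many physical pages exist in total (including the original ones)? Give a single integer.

Op 1: fork(P0) -> P1. 3 ppages; refcounts: pp0:2 pp1:2 pp2:2
Op 2: write(P1, v0, 192). refcount(pp0)=2>1 -> COPY to pp3. 4 ppages; refcounts: pp0:1 pp1:2 pp2:2 pp3:1
Op 3: write(P0, v0, 154). refcount(pp0)=1 -> write in place. 4 ppages; refcounts: pp0:1 pp1:2 pp2:2 pp3:1
Op 4: read(P1, v0) -> 192. No state change.
Op 5: write(P1, v1, 153). refcount(pp1)=2>1 -> COPY to pp4. 5 ppages; refcounts: pp0:1 pp1:1 pp2:2 pp3:1 pp4:1
Op 6: fork(P1) -> P2. 5 ppages; refcounts: pp0:1 pp1:1 pp2:3 pp3:2 pp4:2
Op 7: write(P1, v2, 136). refcount(pp2)=3>1 -> COPY to pp5. 6 ppages; refcounts: pp0:1 pp1:1 pp2:2 pp3:2 pp4:2 pp5:1

Answer: 6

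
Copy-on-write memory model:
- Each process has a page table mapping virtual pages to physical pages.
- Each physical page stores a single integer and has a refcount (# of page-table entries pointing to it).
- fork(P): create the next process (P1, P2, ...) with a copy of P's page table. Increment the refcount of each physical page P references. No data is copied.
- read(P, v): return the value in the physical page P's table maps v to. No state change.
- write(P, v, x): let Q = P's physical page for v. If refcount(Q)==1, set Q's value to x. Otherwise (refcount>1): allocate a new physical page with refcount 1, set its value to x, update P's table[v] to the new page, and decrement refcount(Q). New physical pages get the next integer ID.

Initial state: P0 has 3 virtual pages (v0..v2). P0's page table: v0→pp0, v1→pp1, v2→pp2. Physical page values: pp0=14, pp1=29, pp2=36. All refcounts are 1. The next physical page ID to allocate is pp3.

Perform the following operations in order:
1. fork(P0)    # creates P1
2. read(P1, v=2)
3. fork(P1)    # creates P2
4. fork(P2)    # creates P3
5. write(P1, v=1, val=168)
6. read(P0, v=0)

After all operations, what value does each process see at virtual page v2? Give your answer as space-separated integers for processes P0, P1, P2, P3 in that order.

Answer: 36 36 36 36

Derivation:
Op 1: fork(P0) -> P1. 3 ppages; refcounts: pp0:2 pp1:2 pp2:2
Op 2: read(P1, v2) -> 36. No state change.
Op 3: fork(P1) -> P2. 3 ppages; refcounts: pp0:3 pp1:3 pp2:3
Op 4: fork(P2) -> P3. 3 ppages; refcounts: pp0:4 pp1:4 pp2:4
Op 5: write(P1, v1, 168). refcount(pp1)=4>1 -> COPY to pp3. 4 ppages; refcounts: pp0:4 pp1:3 pp2:4 pp3:1
Op 6: read(P0, v0) -> 14. No state change.
P0: v2 -> pp2 = 36
P1: v2 -> pp2 = 36
P2: v2 -> pp2 = 36
P3: v2 -> pp2 = 36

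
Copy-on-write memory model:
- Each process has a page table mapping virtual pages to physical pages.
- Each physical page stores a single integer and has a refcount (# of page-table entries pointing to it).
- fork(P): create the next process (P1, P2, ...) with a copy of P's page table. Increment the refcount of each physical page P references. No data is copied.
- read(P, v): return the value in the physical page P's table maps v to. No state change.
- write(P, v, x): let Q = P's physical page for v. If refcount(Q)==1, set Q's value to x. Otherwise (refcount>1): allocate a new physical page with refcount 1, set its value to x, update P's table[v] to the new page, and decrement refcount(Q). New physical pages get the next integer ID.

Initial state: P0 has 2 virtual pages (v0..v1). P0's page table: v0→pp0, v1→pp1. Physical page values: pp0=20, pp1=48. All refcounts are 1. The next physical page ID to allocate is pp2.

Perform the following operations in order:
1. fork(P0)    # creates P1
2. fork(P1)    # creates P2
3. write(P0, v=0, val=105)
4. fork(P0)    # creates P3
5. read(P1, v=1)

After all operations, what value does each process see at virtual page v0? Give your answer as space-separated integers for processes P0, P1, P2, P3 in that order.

Answer: 105 20 20 105

Derivation:
Op 1: fork(P0) -> P1. 2 ppages; refcounts: pp0:2 pp1:2
Op 2: fork(P1) -> P2. 2 ppages; refcounts: pp0:3 pp1:3
Op 3: write(P0, v0, 105). refcount(pp0)=3>1 -> COPY to pp2. 3 ppages; refcounts: pp0:2 pp1:3 pp2:1
Op 4: fork(P0) -> P3. 3 ppages; refcounts: pp0:2 pp1:4 pp2:2
Op 5: read(P1, v1) -> 48. No state change.
P0: v0 -> pp2 = 105
P1: v0 -> pp0 = 20
P2: v0 -> pp0 = 20
P3: v0 -> pp2 = 105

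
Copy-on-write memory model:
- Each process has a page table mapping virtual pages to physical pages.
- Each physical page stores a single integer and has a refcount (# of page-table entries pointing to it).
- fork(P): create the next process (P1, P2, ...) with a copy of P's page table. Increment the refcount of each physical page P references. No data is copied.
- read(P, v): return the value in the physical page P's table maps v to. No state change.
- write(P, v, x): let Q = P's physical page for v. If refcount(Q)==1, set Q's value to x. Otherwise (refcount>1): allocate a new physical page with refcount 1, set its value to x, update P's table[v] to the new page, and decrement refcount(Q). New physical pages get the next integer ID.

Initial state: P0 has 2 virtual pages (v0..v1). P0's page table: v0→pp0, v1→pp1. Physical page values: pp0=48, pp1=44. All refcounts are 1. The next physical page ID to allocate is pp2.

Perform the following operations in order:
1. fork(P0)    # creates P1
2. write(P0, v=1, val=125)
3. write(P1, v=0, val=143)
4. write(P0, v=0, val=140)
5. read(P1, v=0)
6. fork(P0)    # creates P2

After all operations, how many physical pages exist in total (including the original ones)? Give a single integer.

Answer: 4

Derivation:
Op 1: fork(P0) -> P1. 2 ppages; refcounts: pp0:2 pp1:2
Op 2: write(P0, v1, 125). refcount(pp1)=2>1 -> COPY to pp2. 3 ppages; refcounts: pp0:2 pp1:1 pp2:1
Op 3: write(P1, v0, 143). refcount(pp0)=2>1 -> COPY to pp3. 4 ppages; refcounts: pp0:1 pp1:1 pp2:1 pp3:1
Op 4: write(P0, v0, 140). refcount(pp0)=1 -> write in place. 4 ppages; refcounts: pp0:1 pp1:1 pp2:1 pp3:1
Op 5: read(P1, v0) -> 143. No state change.
Op 6: fork(P0) -> P2. 4 ppages; refcounts: pp0:2 pp1:1 pp2:2 pp3:1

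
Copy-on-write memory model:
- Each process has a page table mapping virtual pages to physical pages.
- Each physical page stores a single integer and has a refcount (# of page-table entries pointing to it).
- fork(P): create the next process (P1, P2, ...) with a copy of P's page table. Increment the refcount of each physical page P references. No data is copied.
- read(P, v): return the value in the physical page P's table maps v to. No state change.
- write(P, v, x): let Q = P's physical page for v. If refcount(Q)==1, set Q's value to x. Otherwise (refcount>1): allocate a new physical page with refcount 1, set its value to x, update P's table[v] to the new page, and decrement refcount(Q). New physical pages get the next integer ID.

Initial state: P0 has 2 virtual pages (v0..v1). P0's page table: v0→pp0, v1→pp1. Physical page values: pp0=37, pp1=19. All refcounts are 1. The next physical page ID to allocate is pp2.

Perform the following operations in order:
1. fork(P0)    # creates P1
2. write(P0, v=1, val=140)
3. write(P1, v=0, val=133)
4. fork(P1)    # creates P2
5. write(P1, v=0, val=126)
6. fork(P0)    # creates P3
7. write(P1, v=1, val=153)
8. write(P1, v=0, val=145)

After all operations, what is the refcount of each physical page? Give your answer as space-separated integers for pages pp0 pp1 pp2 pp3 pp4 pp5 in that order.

Op 1: fork(P0) -> P1. 2 ppages; refcounts: pp0:2 pp1:2
Op 2: write(P0, v1, 140). refcount(pp1)=2>1 -> COPY to pp2. 3 ppages; refcounts: pp0:2 pp1:1 pp2:1
Op 3: write(P1, v0, 133). refcount(pp0)=2>1 -> COPY to pp3. 4 ppages; refcounts: pp0:1 pp1:1 pp2:1 pp3:1
Op 4: fork(P1) -> P2. 4 ppages; refcounts: pp0:1 pp1:2 pp2:1 pp3:2
Op 5: write(P1, v0, 126). refcount(pp3)=2>1 -> COPY to pp4. 5 ppages; refcounts: pp0:1 pp1:2 pp2:1 pp3:1 pp4:1
Op 6: fork(P0) -> P3. 5 ppages; refcounts: pp0:2 pp1:2 pp2:2 pp3:1 pp4:1
Op 7: write(P1, v1, 153). refcount(pp1)=2>1 -> COPY to pp5. 6 ppages; refcounts: pp0:2 pp1:1 pp2:2 pp3:1 pp4:1 pp5:1
Op 8: write(P1, v0, 145). refcount(pp4)=1 -> write in place. 6 ppages; refcounts: pp0:2 pp1:1 pp2:2 pp3:1 pp4:1 pp5:1

Answer: 2 1 2 1 1 1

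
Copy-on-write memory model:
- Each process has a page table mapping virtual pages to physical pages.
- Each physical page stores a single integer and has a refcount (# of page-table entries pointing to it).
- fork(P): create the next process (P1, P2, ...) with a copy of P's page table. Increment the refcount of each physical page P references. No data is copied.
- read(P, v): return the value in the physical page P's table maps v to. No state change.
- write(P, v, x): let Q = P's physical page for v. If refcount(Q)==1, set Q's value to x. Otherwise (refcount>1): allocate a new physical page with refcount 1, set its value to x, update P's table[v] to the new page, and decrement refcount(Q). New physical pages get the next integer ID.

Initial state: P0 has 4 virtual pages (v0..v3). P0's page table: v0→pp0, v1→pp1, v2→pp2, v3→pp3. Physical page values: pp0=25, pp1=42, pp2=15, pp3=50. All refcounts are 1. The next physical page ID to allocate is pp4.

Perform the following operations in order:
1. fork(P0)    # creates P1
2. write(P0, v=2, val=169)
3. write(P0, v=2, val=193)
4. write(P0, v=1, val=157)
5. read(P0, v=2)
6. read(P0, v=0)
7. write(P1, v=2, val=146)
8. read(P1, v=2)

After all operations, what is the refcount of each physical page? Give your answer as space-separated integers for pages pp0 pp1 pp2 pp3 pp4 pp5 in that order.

Op 1: fork(P0) -> P1. 4 ppages; refcounts: pp0:2 pp1:2 pp2:2 pp3:2
Op 2: write(P0, v2, 169). refcount(pp2)=2>1 -> COPY to pp4. 5 ppages; refcounts: pp0:2 pp1:2 pp2:1 pp3:2 pp4:1
Op 3: write(P0, v2, 193). refcount(pp4)=1 -> write in place. 5 ppages; refcounts: pp0:2 pp1:2 pp2:1 pp3:2 pp4:1
Op 4: write(P0, v1, 157). refcount(pp1)=2>1 -> COPY to pp5. 6 ppages; refcounts: pp0:2 pp1:1 pp2:1 pp3:2 pp4:1 pp5:1
Op 5: read(P0, v2) -> 193. No state change.
Op 6: read(P0, v0) -> 25. No state change.
Op 7: write(P1, v2, 146). refcount(pp2)=1 -> write in place. 6 ppages; refcounts: pp0:2 pp1:1 pp2:1 pp3:2 pp4:1 pp5:1
Op 8: read(P1, v2) -> 146. No state change.

Answer: 2 1 1 2 1 1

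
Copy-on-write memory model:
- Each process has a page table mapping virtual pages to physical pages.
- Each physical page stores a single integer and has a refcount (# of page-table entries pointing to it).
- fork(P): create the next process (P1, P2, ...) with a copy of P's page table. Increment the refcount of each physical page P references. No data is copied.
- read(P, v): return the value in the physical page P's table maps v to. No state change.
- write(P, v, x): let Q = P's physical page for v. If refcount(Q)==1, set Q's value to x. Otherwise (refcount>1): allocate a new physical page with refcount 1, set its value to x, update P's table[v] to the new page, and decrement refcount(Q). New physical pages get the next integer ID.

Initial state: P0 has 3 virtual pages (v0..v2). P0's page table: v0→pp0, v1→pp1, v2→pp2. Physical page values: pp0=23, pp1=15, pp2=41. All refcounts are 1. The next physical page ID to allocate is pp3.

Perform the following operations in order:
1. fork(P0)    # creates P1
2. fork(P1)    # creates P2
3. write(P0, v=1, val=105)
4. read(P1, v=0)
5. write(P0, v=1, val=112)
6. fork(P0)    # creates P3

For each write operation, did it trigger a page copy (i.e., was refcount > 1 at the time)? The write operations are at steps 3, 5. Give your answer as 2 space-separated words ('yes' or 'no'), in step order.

Op 1: fork(P0) -> P1. 3 ppages; refcounts: pp0:2 pp1:2 pp2:2
Op 2: fork(P1) -> P2. 3 ppages; refcounts: pp0:3 pp1:3 pp2:3
Op 3: write(P0, v1, 105). refcount(pp1)=3>1 -> COPY to pp3. 4 ppages; refcounts: pp0:3 pp1:2 pp2:3 pp3:1
Op 4: read(P1, v0) -> 23. No state change.
Op 5: write(P0, v1, 112). refcount(pp3)=1 -> write in place. 4 ppages; refcounts: pp0:3 pp1:2 pp2:3 pp3:1
Op 6: fork(P0) -> P3. 4 ppages; refcounts: pp0:4 pp1:2 pp2:4 pp3:2

yes no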